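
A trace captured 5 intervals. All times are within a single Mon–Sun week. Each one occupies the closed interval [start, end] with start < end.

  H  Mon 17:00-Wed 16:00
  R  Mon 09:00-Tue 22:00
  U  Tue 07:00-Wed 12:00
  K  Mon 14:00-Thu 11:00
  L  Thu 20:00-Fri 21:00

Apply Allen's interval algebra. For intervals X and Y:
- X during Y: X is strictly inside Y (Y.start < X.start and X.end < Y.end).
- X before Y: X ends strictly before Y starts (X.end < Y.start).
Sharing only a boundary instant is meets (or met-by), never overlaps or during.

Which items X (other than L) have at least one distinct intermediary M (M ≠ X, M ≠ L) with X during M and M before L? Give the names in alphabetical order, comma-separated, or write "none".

H, U

Target L = [Thu 20:00, Fri 21:00].
Intermediaries M with M before L: H, K, R, U.
Via H — items with X during H: U.
Via K — items with X during K: H, U.
Via R — items with X during R: none.
Via U — items with X during U: none.
Union: H, U.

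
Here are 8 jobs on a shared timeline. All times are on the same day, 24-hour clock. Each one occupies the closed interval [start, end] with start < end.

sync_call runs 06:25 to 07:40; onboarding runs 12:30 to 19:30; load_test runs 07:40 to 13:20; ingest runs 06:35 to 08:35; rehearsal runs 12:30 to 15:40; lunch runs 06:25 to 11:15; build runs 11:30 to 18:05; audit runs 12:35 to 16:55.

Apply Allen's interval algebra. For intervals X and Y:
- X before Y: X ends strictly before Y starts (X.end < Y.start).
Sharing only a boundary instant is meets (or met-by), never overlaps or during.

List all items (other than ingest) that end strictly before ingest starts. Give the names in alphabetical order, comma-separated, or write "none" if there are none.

Target ingest = [06:35, 08:35].
audit [12:35, 16:55] → after → no.
build [11:30, 18:05] → after → no.
load_test [07:40, 13:20] → overlapped-by → no.
lunch [06:25, 11:15] → contains → no.
onboarding [12:30, 19:30] → after → no.
rehearsal [12:30, 15:40] → after → no.
sync_call [06:25, 07:40] → overlaps → no.
Result: none.

none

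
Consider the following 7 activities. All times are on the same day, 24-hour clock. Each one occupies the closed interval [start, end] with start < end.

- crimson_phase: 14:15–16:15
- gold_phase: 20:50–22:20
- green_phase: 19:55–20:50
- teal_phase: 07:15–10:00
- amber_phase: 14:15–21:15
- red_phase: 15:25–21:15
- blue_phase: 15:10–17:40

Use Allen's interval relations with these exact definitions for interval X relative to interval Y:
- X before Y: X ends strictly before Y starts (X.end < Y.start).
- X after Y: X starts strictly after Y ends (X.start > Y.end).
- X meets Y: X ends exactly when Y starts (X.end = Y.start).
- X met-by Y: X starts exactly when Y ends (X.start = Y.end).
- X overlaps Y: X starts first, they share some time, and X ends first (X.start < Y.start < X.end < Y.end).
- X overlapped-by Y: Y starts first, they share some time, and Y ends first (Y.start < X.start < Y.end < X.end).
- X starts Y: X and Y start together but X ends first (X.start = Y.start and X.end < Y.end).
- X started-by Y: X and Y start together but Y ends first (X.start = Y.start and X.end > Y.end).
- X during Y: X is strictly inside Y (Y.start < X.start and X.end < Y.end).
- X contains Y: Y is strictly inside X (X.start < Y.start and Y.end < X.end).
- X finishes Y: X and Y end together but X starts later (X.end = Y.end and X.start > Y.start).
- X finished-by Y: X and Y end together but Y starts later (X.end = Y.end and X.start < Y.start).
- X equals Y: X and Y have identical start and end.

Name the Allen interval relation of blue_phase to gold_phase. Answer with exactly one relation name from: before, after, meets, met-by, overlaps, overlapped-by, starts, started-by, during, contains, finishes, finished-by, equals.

blue_phase = [15:10, 17:40]; gold_phase = [20:50, 22:20].
Compare endpoints: blue_phase.start < gold_phase.start, blue_phase.start < gold_phase.end, blue_phase.end < gold_phase.start, blue_phase.end < gold_phase.end.
That pattern is 'before'.

before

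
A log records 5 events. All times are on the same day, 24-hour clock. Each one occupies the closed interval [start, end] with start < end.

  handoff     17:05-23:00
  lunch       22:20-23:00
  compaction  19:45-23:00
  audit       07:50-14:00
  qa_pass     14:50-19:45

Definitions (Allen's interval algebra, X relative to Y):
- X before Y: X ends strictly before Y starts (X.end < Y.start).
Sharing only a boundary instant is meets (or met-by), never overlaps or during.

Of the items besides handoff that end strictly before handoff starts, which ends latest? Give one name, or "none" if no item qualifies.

audit

Target handoff = [17:05, 23:00].
audit [07:50, 14:00] → before → candidate.
compaction [19:45, 23:00] → finishes → excluded.
lunch [22:20, 23:00] → finishes → excluded.
qa_pass [14:50, 19:45] → overlaps → excluded.
Among candidates, latest end is 14:00 → audit.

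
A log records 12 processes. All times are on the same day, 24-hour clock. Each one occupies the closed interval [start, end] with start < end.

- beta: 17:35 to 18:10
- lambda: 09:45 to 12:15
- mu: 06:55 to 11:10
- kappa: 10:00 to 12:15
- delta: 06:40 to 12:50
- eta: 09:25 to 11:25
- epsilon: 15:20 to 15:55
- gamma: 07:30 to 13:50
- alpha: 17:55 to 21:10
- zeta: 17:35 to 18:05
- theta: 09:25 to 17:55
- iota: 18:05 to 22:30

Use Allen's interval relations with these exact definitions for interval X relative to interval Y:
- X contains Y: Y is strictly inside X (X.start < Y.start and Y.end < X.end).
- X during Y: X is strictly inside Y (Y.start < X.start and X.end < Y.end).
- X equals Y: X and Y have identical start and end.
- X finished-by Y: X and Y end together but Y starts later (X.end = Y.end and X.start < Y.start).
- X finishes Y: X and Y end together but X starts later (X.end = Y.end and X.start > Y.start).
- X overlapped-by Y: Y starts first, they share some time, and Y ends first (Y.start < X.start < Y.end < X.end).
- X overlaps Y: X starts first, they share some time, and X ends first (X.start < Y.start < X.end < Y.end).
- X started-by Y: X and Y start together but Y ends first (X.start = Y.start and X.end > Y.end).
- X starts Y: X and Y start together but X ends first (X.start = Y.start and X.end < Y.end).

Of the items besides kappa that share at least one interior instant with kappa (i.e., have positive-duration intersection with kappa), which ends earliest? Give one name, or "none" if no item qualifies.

Target kappa = [10:00, 12:15].
alpha [17:55, 21:10] → after → excluded.
beta [17:35, 18:10] → after → excluded.
delta [06:40, 12:50] → contains → candidate.
epsilon [15:20, 15:55] → after → excluded.
eta [09:25, 11:25] → overlaps → candidate.
gamma [07:30, 13:50] → contains → candidate.
iota [18:05, 22:30] → after → excluded.
lambda [09:45, 12:15] → finished-by → candidate.
mu [06:55, 11:10] → overlaps → candidate.
theta [09:25, 17:55] → contains → candidate.
zeta [17:35, 18:05] → after → excluded.
Among candidates, earliest end is 11:10 → mu.

mu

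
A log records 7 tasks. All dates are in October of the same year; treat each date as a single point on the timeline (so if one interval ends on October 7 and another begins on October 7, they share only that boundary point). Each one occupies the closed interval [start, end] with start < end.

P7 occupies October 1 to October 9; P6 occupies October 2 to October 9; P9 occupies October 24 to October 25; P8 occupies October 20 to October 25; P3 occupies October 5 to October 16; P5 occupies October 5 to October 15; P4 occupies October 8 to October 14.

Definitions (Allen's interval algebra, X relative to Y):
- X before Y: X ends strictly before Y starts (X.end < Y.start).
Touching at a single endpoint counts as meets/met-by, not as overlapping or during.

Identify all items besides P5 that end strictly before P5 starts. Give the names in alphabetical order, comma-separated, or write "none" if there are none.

Target P5 = [October 5, October 15].
P3 [October 5, October 16] → started-by → no.
P4 [October 8, October 14] → during → no.
P6 [October 2, October 9] → overlaps → no.
P7 [October 1, October 9] → overlaps → no.
P8 [October 20, October 25] → after → no.
P9 [October 24, October 25] → after → no.
Result: none.

none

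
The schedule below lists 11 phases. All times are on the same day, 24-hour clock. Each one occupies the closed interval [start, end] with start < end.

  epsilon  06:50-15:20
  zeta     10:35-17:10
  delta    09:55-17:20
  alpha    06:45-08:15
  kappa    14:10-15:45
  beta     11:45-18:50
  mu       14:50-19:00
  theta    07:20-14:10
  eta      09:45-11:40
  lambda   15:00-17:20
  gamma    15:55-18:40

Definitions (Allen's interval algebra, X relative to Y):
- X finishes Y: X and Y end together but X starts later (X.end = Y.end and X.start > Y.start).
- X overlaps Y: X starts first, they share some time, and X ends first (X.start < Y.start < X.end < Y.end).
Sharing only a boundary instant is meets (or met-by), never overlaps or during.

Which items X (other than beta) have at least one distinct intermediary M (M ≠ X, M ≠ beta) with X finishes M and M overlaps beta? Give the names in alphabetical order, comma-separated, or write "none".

lambda

Target beta = [11:45, 18:50].
Intermediaries M with M overlaps beta: delta, epsilon, theta, zeta.
Via delta — items with X finishes delta: lambda.
Via epsilon — items with X finishes epsilon: none.
Via theta — items with X finishes theta: none.
Via zeta — items with X finishes zeta: none.
Union: lambda.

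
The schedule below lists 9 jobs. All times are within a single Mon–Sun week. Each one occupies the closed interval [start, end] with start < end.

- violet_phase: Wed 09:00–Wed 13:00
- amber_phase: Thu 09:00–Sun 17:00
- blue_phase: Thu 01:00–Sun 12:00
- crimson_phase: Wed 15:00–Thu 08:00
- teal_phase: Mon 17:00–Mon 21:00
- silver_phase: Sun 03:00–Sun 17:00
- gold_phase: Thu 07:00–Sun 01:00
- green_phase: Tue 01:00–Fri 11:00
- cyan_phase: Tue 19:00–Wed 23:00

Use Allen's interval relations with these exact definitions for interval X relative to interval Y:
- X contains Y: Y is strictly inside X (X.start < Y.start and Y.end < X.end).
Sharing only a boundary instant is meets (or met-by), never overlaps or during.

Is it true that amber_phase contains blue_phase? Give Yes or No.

amber_phase = [Thu 09:00, Sun 17:00], blue_phase = [Thu 01:00, Sun 12:00].
Actual relation of amber_phase to blue_phase: overlapped-by.
Asked whether 'contains' holds → No.

No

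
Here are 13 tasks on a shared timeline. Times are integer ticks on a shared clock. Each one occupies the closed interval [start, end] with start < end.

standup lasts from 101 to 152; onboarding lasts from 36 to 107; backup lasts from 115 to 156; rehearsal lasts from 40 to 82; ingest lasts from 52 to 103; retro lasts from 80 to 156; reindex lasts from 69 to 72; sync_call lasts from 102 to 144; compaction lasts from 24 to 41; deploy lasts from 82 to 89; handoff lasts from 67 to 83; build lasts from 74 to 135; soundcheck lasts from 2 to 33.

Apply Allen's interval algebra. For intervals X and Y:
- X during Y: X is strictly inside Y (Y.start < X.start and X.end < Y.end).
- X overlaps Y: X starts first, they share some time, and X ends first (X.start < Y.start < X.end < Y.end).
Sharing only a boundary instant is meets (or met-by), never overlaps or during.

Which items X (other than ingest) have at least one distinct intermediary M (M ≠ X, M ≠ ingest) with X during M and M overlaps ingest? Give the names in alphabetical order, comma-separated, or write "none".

Target ingest = [52, 103].
Intermediaries M with M overlaps ingest: rehearsal.
Via rehearsal — items with X during rehearsal: reindex.
Union: reindex.

reindex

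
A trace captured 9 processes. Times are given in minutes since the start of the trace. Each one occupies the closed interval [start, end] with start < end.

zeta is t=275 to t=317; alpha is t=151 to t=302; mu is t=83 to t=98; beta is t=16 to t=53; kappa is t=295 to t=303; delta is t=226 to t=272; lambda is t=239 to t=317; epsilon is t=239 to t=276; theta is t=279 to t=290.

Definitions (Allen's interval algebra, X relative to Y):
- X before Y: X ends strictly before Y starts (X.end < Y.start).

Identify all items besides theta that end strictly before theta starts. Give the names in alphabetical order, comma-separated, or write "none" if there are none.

beta, delta, epsilon, mu

Target theta = [t=279, t=290].
alpha [t=151, t=302] → contains → no.
beta [t=16, t=53] → before → yes.
delta [t=226, t=272] → before → yes.
epsilon [t=239, t=276] → before → yes.
kappa [t=295, t=303] → after → no.
lambda [t=239, t=317] → contains → no.
mu [t=83, t=98] → before → yes.
zeta [t=275, t=317] → contains → no.
Result: beta, delta, epsilon, mu.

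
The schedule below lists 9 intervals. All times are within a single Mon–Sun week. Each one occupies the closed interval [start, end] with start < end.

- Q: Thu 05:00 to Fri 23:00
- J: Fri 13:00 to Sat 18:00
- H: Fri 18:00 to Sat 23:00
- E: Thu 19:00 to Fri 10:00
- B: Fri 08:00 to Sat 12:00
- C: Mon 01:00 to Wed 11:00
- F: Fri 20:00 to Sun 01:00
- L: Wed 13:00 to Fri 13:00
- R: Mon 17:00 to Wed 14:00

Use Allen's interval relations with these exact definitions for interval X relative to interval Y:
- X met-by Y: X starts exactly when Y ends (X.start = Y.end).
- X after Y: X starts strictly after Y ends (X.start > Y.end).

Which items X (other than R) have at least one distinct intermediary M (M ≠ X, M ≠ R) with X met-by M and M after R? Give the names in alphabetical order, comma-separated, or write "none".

none

Target R = [Mon 17:00, Wed 14:00].
Intermediaries M with M after R: B, E, F, H, J, Q.
Via B — items with X met-by B: none.
Via E — items with X met-by E: none.
Via F — items with X met-by F: none.
Via H — items with X met-by H: none.
Via J — items with X met-by J: none.
Via Q — items with X met-by Q: none.
Union: none.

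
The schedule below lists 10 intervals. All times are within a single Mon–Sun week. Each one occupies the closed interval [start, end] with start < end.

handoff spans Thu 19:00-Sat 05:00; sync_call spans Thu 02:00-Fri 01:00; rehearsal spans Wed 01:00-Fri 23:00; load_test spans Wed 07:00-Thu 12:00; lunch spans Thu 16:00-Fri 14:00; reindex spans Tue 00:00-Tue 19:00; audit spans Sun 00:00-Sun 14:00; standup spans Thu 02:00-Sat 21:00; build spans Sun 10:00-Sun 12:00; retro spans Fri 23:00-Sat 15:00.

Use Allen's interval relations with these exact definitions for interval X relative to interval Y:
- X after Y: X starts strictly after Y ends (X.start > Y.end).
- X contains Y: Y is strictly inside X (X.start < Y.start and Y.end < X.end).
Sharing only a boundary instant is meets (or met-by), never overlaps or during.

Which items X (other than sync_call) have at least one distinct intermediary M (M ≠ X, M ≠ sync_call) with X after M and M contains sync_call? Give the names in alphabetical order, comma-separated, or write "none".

Target sync_call = [Thu 02:00, Fri 01:00].
Intermediaries M with M contains sync_call: rehearsal.
Via rehearsal — items with X after rehearsal: audit, build.
Union: audit, build.

audit, build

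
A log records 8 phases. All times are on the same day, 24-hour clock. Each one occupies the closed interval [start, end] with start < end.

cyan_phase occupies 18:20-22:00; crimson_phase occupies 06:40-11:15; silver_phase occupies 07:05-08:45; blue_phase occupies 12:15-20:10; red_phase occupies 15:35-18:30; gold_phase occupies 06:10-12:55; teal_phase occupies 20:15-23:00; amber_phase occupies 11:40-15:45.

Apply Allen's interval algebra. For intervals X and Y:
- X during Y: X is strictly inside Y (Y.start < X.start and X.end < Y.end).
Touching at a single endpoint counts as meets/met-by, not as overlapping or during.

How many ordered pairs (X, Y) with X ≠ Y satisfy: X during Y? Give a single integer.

4

Checking all 56 ordered pairs for relation 'during'; matching pairs in alphabetical order:
(crimson_phase, gold_phase): crimson_phase during gold_phase ✓
(red_phase, blue_phase): red_phase during blue_phase ✓
(silver_phase, crimson_phase): silver_phase during crimson_phase ✓
(silver_phase, gold_phase): silver_phase during gold_phase ✓
Count: 4.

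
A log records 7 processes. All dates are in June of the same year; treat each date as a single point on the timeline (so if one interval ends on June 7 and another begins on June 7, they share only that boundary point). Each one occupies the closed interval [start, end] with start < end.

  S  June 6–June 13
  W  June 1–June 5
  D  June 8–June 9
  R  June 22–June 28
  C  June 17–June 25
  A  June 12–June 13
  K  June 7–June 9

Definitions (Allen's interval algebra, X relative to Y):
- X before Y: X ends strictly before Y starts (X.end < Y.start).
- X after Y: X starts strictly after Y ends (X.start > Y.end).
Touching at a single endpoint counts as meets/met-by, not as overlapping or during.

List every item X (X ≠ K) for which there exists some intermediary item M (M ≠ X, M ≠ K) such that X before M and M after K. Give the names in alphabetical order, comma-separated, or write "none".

A, D, S, W

Target K = [June 7, June 9].
Intermediaries M with M after K: A, C, R.
Via A — items with X before A: D, W.
Via C — items with X before C: A, D, S, W.
Via R — items with X before R: A, D, S, W.
Union: A, D, S, W.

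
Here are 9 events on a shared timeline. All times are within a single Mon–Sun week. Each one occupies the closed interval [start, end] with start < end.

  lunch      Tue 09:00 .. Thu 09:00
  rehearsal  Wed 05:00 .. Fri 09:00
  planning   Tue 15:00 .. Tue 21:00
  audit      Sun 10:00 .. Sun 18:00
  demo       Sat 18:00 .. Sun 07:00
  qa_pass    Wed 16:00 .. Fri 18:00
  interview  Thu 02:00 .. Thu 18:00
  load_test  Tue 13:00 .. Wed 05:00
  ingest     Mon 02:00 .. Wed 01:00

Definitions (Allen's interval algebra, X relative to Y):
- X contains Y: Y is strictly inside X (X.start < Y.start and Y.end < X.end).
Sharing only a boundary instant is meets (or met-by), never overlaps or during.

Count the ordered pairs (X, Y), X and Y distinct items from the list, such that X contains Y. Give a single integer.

Checking all 72 ordered pairs for relation 'contains'; matching pairs in alphabetical order:
(ingest, planning): ingest contains planning ✓
(load_test, planning): load_test contains planning ✓
(lunch, load_test): lunch contains load_test ✓
(lunch, planning): lunch contains planning ✓
(qa_pass, interview): qa_pass contains interview ✓
(rehearsal, interview): rehearsal contains interview ✓
Count: 6.

6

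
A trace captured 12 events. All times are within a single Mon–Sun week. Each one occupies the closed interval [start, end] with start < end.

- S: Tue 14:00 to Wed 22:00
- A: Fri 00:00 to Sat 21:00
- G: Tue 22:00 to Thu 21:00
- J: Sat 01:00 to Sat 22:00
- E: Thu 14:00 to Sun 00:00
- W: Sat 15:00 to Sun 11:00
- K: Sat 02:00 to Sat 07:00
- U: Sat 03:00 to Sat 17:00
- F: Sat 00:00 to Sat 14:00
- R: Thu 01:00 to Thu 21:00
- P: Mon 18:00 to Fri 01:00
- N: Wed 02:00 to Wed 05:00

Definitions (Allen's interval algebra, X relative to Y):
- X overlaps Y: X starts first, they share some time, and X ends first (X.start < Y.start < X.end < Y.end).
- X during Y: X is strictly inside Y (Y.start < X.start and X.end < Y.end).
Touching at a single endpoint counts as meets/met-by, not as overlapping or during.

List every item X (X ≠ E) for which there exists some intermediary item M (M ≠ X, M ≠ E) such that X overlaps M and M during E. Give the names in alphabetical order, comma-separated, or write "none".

A, F, K, P

Target E = [Thu 14:00, Sun 00:00].
Intermediaries M with M during E: A, F, J, K, U.
Via A — items with X overlaps A: P.
Via F — items with X overlaps F: none.
Via J — items with X overlaps J: A, F.
Via K — items with X overlaps K: none.
Via U — items with X overlaps U: F, K.
Union: A, F, K, P.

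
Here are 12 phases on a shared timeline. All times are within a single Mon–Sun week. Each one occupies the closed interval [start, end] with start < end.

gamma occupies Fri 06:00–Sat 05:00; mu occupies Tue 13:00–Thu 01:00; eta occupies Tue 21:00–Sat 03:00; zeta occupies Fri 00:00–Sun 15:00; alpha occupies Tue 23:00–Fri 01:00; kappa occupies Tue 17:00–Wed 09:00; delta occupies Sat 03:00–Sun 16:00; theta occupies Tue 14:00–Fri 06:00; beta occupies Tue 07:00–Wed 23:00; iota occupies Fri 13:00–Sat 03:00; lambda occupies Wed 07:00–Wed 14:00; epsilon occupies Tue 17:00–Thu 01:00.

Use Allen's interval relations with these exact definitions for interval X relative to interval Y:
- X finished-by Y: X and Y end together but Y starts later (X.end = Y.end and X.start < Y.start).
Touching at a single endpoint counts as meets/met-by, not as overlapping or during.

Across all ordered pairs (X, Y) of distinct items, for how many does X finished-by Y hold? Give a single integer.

2

Checking all 132 ordered pairs for relation 'finished-by'; matching pairs in alphabetical order:
(eta, iota): eta finished-by iota ✓
(mu, epsilon): mu finished-by epsilon ✓
Count: 2.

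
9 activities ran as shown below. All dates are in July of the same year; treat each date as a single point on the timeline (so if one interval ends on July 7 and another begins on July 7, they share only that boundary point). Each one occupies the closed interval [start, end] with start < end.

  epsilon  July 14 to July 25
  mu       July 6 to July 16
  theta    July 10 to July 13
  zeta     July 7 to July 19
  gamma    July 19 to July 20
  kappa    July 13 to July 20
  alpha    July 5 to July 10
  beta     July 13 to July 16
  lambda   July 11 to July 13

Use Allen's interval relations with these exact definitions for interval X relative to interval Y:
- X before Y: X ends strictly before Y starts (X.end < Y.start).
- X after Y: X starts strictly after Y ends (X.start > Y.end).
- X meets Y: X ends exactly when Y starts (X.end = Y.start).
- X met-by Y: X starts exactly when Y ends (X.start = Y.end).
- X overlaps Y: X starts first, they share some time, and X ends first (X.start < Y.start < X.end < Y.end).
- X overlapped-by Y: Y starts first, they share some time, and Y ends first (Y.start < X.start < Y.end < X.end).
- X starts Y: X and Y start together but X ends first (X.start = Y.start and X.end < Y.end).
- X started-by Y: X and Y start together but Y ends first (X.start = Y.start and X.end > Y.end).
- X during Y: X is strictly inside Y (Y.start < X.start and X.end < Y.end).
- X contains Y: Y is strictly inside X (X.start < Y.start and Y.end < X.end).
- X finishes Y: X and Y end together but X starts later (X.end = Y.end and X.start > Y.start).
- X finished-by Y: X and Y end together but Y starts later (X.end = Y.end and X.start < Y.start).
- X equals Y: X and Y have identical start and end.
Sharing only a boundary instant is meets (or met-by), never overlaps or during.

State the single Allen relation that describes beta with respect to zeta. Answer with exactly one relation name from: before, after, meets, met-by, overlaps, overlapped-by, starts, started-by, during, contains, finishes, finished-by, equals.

during

beta = [July 13, July 16]; zeta = [July 7, July 19].
Compare endpoints: beta.start > zeta.start, beta.start < zeta.end, beta.end > zeta.start, beta.end < zeta.end.
That pattern is 'during'.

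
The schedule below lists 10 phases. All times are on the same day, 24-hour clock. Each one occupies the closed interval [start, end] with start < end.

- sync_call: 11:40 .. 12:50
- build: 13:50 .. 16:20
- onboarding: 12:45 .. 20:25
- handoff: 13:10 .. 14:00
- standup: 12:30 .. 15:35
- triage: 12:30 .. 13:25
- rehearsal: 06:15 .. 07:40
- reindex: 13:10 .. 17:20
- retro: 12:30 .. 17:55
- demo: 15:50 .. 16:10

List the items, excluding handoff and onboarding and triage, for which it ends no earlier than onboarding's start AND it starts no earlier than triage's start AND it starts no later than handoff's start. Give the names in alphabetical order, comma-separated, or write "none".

Conditions: its end is no earlier than onboarding's start (X.end >= 12:45) AND its start is no earlier than triage's start (X.start >= 12:30) AND its start is no later than handoff's start (X.start <= 13:10).
build: end 16:20 >= 12:45? ✓; start 13:50 >= 12:30? ✓; start 13:50 <= 13:10? ✗ → no.
demo: end 16:10 >= 12:45? ✓; start 15:50 >= 12:30? ✓; start 15:50 <= 13:10? ✗ → no.
rehearsal: end 07:40 >= 12:45? ✗; start 06:15 >= 12:30? ✗; start 06:15 <= 13:10? ✓ → no.
reindex: end 17:20 >= 12:45? ✓; start 13:10 >= 12:30? ✓; start 13:10 <= 13:10? ✓ → yes.
retro: end 17:55 >= 12:45? ✓; start 12:30 >= 12:30? ✓; start 12:30 <= 13:10? ✓ → yes.
standup: end 15:35 >= 12:45? ✓; start 12:30 >= 12:30? ✓; start 12:30 <= 13:10? ✓ → yes.
sync_call: end 12:50 >= 12:45? ✓; start 11:40 >= 12:30? ✗; start 11:40 <= 13:10? ✓ → no.
Result: reindex, retro, standup.

reindex, retro, standup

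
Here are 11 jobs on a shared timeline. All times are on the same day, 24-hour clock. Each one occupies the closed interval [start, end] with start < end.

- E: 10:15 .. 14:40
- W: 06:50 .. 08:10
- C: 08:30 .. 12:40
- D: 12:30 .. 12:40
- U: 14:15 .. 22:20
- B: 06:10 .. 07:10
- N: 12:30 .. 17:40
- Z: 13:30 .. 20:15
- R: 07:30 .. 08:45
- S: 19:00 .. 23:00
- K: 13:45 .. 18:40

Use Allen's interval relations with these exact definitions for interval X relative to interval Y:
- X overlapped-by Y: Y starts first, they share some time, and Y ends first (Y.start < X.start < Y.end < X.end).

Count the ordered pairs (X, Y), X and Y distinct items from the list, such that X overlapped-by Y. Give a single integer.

16

Checking all 110 ordered pairs for relation 'overlapped-by'; matching pairs in alphabetical order:
(C, R): C overlapped-by R ✓
(E, C): E overlapped-by C ✓
(K, E): K overlapped-by E ✓
(K, N): K overlapped-by N ✓
(N, C): N overlapped-by C ✓
(N, E): N overlapped-by E ✓
(R, W): R overlapped-by W ✓
(S, U): S overlapped-by U ✓
(S, Z): S overlapped-by Z ✓
(U, E): U overlapped-by E ✓
(U, K): U overlapped-by K ✓
(U, N): U overlapped-by N ✓
(U, Z): U overlapped-by Z ✓
(W, B): W overlapped-by B ✓
(Z, E): Z overlapped-by E ✓
(Z, N): Z overlapped-by N ✓
Count: 16.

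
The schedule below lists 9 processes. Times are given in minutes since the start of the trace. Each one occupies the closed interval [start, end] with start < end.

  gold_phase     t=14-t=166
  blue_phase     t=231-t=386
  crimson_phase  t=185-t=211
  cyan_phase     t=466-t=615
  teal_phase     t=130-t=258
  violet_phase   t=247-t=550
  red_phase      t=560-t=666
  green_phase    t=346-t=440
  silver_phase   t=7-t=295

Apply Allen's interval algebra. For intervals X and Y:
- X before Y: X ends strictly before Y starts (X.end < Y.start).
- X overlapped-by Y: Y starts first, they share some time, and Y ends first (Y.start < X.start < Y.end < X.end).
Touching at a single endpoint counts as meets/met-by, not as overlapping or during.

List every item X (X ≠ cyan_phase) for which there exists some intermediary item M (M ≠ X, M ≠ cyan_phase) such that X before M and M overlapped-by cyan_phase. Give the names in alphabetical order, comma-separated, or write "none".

blue_phase, crimson_phase, gold_phase, green_phase, silver_phase, teal_phase, violet_phase

Target cyan_phase = [t=466, t=615].
Intermediaries M with M overlapped-by cyan_phase: red_phase.
Via red_phase — items with X before red_phase: blue_phase, crimson_phase, gold_phase, green_phase, silver_phase, teal_phase, violet_phase.
Union: blue_phase, crimson_phase, gold_phase, green_phase, silver_phase, teal_phase, violet_phase.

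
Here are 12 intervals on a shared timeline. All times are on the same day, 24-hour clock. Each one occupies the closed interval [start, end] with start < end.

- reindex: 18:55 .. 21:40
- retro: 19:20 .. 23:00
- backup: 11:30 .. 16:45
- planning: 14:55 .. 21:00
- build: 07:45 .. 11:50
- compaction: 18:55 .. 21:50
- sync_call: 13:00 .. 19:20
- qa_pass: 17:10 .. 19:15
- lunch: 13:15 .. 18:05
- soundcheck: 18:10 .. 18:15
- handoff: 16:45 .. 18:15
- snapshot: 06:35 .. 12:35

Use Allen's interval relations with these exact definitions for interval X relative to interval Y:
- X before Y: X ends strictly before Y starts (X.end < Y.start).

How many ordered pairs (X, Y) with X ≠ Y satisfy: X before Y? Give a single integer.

Checking all 132 ordered pairs for relation 'before'; matching pairs in alphabetical order:
(backup, compaction): backup before compaction ✓
(backup, qa_pass): backup before qa_pass ✓
(backup, reindex): backup before reindex ✓
(backup, retro): backup before retro ✓
(backup, soundcheck): backup before soundcheck ✓
(build, compaction): build before compaction ✓
(build, handoff): build before handoff ✓
(build, lunch): build before lunch ✓
(build, planning): build before planning ✓
(build, qa_pass): build before qa_pass ✓
(build, reindex): build before reindex ✓
(build, retro): build before retro ✓
(build, soundcheck): build before soundcheck ✓
(build, sync_call): build before sync_call ✓
(handoff, compaction): handoff before compaction ✓
(handoff, reindex): handoff before reindex ✓
(handoff, retro): handoff before retro ✓
(lunch, compaction): lunch before compaction ✓
(lunch, reindex): lunch before reindex ✓
(lunch, retro): lunch before retro ✓
(lunch, soundcheck): lunch before soundcheck ✓
(qa_pass, retro): qa_pass before retro ✓
(snapshot, compaction): snapshot before compaction ✓
(snapshot, handoff): snapshot before handoff ✓
... plus 10 further pairs not listed.
Count: 34.

34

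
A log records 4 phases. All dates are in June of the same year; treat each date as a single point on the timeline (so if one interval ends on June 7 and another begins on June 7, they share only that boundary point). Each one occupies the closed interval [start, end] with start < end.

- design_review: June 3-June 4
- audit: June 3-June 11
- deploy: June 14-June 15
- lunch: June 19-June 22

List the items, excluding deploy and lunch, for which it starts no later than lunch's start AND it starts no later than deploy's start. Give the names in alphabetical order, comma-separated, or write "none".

audit, design_review

Conditions: its start is no later than lunch's start (X.start <= June 19) AND its start is no later than deploy's start (X.start <= June 14).
audit: start June 3 <= June 19? ✓; start June 3 <= June 14? ✓ → yes.
design_review: start June 3 <= June 19? ✓; start June 3 <= June 14? ✓ → yes.
Result: audit, design_review.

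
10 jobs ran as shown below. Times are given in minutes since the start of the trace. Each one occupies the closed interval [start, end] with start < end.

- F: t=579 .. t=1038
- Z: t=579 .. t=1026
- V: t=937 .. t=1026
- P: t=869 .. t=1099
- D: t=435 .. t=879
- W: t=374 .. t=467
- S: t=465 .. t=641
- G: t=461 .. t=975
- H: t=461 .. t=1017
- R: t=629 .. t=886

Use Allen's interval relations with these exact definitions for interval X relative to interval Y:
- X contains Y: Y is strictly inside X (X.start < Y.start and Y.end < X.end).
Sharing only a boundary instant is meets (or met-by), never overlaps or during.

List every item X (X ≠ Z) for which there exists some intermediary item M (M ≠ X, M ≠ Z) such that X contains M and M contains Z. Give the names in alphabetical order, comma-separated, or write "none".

Target Z = [t=579, t=1026].
Intermediaries M with M contains Z: none.
Union: none.

none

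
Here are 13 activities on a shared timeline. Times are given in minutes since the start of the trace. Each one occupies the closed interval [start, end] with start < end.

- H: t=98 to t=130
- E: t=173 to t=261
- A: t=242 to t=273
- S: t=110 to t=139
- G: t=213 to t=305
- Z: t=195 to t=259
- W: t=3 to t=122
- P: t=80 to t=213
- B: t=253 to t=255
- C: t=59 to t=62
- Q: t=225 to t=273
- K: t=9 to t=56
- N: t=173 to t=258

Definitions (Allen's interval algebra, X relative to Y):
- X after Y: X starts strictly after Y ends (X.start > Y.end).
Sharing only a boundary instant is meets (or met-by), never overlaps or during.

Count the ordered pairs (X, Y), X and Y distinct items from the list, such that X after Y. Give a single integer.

45

Checking all 156 ordered pairs for relation 'after'; matching pairs in alphabetical order:
(A, C): A after C ✓
(A, H): A after H ✓
(A, K): A after K ✓
(A, P): A after P ✓
(A, S): A after S ✓
(A, W): A after W ✓
(B, C): B after C ✓
(B, H): B after H ✓
(B, K): B after K ✓
(B, P): B after P ✓
(B, S): B after S ✓
(B, W): B after W ✓
(C, K): C after K ✓
(E, C): E after C ✓
(E, H): E after H ✓
(E, K): E after K ✓
(E, S): E after S ✓
(E, W): E after W ✓
(G, C): G after C ✓
(G, H): G after H ✓
(G, K): G after K ✓
(G, S): G after S ✓
(G, W): G after W ✓
(H, C): H after C ✓
... plus 21 further pairs not listed.
Count: 45.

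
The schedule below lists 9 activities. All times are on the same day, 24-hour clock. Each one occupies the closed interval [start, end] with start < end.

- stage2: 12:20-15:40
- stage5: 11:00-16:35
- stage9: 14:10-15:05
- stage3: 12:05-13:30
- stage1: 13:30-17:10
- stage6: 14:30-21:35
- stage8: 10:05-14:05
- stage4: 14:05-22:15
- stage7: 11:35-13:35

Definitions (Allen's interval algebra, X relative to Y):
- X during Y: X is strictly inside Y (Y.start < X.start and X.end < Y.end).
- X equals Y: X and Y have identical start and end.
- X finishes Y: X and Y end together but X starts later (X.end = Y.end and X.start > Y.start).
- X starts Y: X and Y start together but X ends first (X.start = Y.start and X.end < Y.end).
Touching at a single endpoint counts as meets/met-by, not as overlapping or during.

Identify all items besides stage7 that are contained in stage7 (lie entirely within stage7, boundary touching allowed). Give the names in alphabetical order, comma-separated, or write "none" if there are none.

stage3

Target stage7 = [11:35, 13:35].
stage1 [13:30, 17:10] → overlapped-by → no.
stage2 [12:20, 15:40] → overlapped-by → no.
stage3 [12:05, 13:30] → during → yes.
stage4 [14:05, 22:15] → after → no.
stage5 [11:00, 16:35] → contains → no.
stage6 [14:30, 21:35] → after → no.
stage8 [10:05, 14:05] → contains → no.
stage9 [14:10, 15:05] → after → no.
Result: stage3.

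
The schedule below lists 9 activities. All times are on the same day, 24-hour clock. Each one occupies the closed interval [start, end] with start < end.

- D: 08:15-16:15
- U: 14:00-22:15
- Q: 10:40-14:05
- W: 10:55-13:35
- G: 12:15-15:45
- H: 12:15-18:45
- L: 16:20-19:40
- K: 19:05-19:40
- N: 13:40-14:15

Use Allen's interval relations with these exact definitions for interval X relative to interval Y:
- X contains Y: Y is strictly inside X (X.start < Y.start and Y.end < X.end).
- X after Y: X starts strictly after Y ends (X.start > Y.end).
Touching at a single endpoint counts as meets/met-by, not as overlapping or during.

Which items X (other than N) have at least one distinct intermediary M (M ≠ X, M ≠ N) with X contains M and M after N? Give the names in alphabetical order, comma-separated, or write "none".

U

Target N = [13:40, 14:15].
Intermediaries M with M after N: K, L.
Via K — items with X contains K: U.
Via L — items with X contains L: U.
Union: U.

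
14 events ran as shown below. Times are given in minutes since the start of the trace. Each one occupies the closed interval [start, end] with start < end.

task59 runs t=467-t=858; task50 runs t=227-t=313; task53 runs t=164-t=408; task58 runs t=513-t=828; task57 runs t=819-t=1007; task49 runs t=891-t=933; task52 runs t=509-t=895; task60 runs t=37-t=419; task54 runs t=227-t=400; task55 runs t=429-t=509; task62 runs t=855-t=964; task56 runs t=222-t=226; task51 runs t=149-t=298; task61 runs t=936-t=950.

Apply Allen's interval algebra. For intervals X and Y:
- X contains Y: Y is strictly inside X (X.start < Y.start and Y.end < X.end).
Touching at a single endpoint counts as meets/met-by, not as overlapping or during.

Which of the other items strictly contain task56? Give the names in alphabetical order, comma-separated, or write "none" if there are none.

task51, task53, task60

Target task56 = [t=222, t=226].
task49 [t=891, t=933] → after → no.
task50 [t=227, t=313] → after → no.
task51 [t=149, t=298] → contains → yes.
task52 [t=509, t=895] → after → no.
task53 [t=164, t=408] → contains → yes.
task54 [t=227, t=400] → after → no.
task55 [t=429, t=509] → after → no.
task57 [t=819, t=1007] → after → no.
task58 [t=513, t=828] → after → no.
task59 [t=467, t=858] → after → no.
task60 [t=37, t=419] → contains → yes.
task61 [t=936, t=950] → after → no.
task62 [t=855, t=964] → after → no.
Result: task51, task53, task60.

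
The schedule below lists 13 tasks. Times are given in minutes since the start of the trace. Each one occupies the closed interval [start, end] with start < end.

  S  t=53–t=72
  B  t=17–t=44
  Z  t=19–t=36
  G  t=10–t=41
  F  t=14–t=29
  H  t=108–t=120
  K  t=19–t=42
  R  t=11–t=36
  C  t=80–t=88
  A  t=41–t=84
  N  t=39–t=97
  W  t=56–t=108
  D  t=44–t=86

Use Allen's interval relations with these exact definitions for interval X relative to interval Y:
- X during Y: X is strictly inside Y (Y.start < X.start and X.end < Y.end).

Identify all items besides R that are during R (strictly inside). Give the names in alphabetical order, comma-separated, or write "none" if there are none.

F

Target R = [t=11, t=36].
A [t=41, t=84] → after → no.
B [t=17, t=44] → overlapped-by → no.
C [t=80, t=88] → after → no.
D [t=44, t=86] → after → no.
F [t=14, t=29] → during → yes.
G [t=10, t=41] → contains → no.
H [t=108, t=120] → after → no.
K [t=19, t=42] → overlapped-by → no.
N [t=39, t=97] → after → no.
S [t=53, t=72] → after → no.
W [t=56, t=108] → after → no.
Z [t=19, t=36] → finishes → no.
Result: F.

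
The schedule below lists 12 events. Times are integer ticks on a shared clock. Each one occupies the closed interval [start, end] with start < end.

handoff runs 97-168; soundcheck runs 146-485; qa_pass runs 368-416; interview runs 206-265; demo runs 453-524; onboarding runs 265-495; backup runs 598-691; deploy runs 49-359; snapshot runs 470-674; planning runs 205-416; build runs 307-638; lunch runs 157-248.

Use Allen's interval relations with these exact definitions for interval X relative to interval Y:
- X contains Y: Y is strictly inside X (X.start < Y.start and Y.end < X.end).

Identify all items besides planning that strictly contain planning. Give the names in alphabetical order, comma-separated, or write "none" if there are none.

soundcheck

Target planning = [205, 416].
backup [598, 691] → after → no.
build [307, 638] → overlapped-by → no.
demo [453, 524] → after → no.
deploy [49, 359] → overlaps → no.
handoff [97, 168] → before → no.
interview [206, 265] → during → no.
lunch [157, 248] → overlaps → no.
onboarding [265, 495] → overlapped-by → no.
qa_pass [368, 416] → finishes → no.
snapshot [470, 674] → after → no.
soundcheck [146, 485] → contains → yes.
Result: soundcheck.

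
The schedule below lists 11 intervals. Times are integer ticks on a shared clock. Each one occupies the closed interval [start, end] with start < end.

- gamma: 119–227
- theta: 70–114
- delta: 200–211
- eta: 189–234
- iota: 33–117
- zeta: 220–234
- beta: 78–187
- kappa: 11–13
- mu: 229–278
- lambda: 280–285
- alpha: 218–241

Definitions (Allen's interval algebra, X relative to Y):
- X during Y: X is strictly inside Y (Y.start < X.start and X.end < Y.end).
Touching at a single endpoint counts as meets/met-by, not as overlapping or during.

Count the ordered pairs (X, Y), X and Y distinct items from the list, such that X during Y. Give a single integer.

4

Checking all 110 ordered pairs for relation 'during'; matching pairs in alphabetical order:
(delta, eta): delta during eta ✓
(delta, gamma): delta during gamma ✓
(theta, iota): theta during iota ✓
(zeta, alpha): zeta during alpha ✓
Count: 4.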